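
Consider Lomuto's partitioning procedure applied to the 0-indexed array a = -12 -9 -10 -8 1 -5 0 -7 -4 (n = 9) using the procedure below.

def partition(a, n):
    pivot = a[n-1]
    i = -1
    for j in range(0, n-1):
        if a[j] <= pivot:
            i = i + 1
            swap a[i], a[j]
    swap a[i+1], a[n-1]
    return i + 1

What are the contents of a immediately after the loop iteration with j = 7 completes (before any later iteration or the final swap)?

pivot = a[8] = -4; i = -1
j=0: a[0]=-12 ≤ -4 → i=0, swap a[0],a[0] (no change) → -12 -9 -10 -8 1 -5 0 -7 -4
j=1: a[1]=-9 ≤ -4 → i=1, swap a[1],a[1] (no change) → -12 -9 -10 -8 1 -5 0 -7 -4
j=2: a[2]=-10 ≤ -4 → i=2, swap a[2],a[2] (no change) → -12 -9 -10 -8 1 -5 0 -7 -4
j=3: a[3]=-8 ≤ -4 → i=3, swap a[3],a[3] (no change) → -12 -9 -10 -8 1 -5 0 -7 -4
j=4: a[4]=1 > -4 → no swap
j=5: a[5]=-5 ≤ -4 → i=4, swap a[4],a[5] → -12 -9 -10 -8 -5 1 0 -7 -4
j=6: a[6]=0 > -4 → no swap
j=7: a[7]=-7 ≤ -4 → i=5, swap a[5],a[7] → -12 -9 -10 -8 -5 -7 0 1 -4
(after j=7) a = -12 -9 -10 -8 -5 -7 0 1 -4

-12 -9 -10 -8 -5 -7 0 1 -4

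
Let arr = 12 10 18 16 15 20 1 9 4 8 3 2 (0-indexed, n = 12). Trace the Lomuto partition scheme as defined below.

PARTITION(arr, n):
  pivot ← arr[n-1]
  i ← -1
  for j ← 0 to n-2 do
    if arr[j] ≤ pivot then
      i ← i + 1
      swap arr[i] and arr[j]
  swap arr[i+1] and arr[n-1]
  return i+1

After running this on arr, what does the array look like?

pivot = arr[11] = 2; i = -1
j=0: arr[0]=12 > 2 → no swap
j=1: arr[1]=10 > 2 → no swap
j=2: arr[2]=18 > 2 → no swap
j=3: arr[3]=16 > 2 → no swap
j=4: arr[4]=15 > 2 → no swap
j=5: arr[5]=20 > 2 → no swap
j=6: arr[6]=1 ≤ 2 → i=0, swap arr[0],arr[6] → 1 10 18 16 15 20 12 9 4 8 3 2
j=7: arr[7]=9 > 2 → no swap
j=8: arr[8]=4 > 2 → no swap
j=9: arr[9]=8 > 2 → no swap
j=10: arr[10]=3 > 2 → no swap
final swap arr[1],arr[11] → 1 2 18 16 15 20 12 9 4 8 3 10; return 1

1 2 18 16 15 20 12 9 4 8 3 10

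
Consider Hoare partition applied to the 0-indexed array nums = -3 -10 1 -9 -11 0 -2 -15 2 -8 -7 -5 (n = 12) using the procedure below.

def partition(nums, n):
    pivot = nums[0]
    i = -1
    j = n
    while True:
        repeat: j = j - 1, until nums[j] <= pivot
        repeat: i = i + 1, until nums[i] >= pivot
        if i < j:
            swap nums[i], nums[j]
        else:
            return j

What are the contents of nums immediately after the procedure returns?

pivot = nums[0] = -3; i = -1, j = 12
j→11 (nums[11]=-5≤-3), i→0 (nums[0]=-3≥-3); i<j, swap → -5 -10 1 -9 -11 0 -2 -15 2 -8 -7 -3
j→10 (nums[10]=-7≤-3), i→2 (nums[2]=1≥-3); i<j, swap → -5 -10 -7 -9 -11 0 -2 -15 2 -8 1 -3
j→9 (nums[9]=-8≤-3), i→5 (nums[5]=0≥-3); i<j, swap → -5 -10 -7 -9 -11 -8 -2 -15 2 0 1 -3
j→7 (nums[7]=-15≤-3), i→6 (nums[6]=-2≥-3); i<j, swap → -5 -10 -7 -9 -11 -8 -15 -2 2 0 1 -3
j→6, i→7; i≥j, return j=6. nums = -5 -10 -7 -9 -11 -8 -15 -2 2 0 1 -3

-5 -10 -7 -9 -11 -8 -15 -2 2 0 1 -3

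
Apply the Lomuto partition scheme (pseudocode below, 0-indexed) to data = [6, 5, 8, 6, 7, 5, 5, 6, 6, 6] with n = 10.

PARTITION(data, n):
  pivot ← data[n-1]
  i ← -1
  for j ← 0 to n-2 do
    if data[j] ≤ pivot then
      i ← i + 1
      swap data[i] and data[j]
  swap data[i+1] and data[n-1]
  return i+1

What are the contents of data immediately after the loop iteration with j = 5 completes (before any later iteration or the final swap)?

pivot = data[9] = 6; i = -1
j=0: data[0]=6 ≤ 6 → i=0, swap data[0],data[0] (no change) → [6, 5, 8, 6, 7, 5, 5, 6, 6, 6]
j=1: data[1]=5 ≤ 6 → i=1, swap data[1],data[1] (no change) → [6, 5, 8, 6, 7, 5, 5, 6, 6, 6]
j=2: data[2]=8 > 6 → no swap
j=3: data[3]=6 ≤ 6 → i=2, swap data[2],data[3] → [6, 5, 6, 8, 7, 5, 5, 6, 6, 6]
j=4: data[4]=7 > 6 → no swap
j=5: data[5]=5 ≤ 6 → i=3, swap data[3],data[5] → [6, 5, 6, 5, 7, 8, 5, 6, 6, 6]
(after j=5) data = [6, 5, 6, 5, 7, 8, 5, 6, 6, 6]

[6, 5, 6, 5, 7, 8, 5, 6, 6, 6]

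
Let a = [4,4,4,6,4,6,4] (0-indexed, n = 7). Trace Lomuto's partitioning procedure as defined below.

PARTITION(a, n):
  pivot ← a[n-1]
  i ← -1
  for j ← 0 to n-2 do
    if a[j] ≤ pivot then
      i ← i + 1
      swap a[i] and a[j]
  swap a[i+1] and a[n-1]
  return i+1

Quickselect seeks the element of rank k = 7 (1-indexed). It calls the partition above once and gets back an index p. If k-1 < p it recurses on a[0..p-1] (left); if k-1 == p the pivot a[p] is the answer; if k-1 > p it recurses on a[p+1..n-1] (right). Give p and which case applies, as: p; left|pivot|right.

pivot=4, i=-1
j=0: 4≤4, i=0, swap(0,0) ⇒ [4,4,4,6,4,6,4]
j=1: 4≤4, i=1, swap(1,1) ⇒ [4,4,4,6,4,6,4]
j=2: 4≤4, i=2, swap(2,2) ⇒ [4,4,4,6,4,6,4]
j=3: 6>4, skip
j=4: 4≤4, i=3, swap(3,4) ⇒ [4,4,4,4,6,6,4]
j=5: 6>4, skip
swap(4,6) ⇒ [4,4,4,4,4,6,6]; return 4
p = 4; k-1 = 6 > 4 ⇒ right

4; right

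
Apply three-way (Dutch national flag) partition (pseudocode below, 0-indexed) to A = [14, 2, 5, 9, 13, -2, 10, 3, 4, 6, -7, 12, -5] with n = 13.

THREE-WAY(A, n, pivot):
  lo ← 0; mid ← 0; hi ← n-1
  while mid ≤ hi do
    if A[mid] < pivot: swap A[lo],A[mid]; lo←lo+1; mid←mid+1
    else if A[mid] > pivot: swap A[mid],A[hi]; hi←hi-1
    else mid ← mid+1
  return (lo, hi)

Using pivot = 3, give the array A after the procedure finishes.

lo=0 mid=0 hi=12
14>3: swap(0,12), hi=11 ⇒ [-5, 2, 5, 9, 13, -2, 10, 3, 4, 6, -7, 12, 14]
-5<3: swap(0,0), lo=1 mid=1 ⇒ [-5, 2, 5, 9, 13, -2, 10, 3, 4, 6, -7, 12, 14]
2<3: swap(1,1), lo=2 mid=2 ⇒ [-5, 2, 5, 9, 13, -2, 10, 3, 4, 6, -7, 12, 14]
5>3: swap(2,11), hi=10 ⇒ [-5, 2, 12, 9, 13, -2, 10, 3, 4, 6, -7, 5, 14]
12>3: swap(2,10), hi=9 ⇒ [-5, 2, -7, 9, 13, -2, 10, 3, 4, 6, 12, 5, 14]
-7<3: swap(2,2), lo=3 mid=3 ⇒ [-5, 2, -7, 9, 13, -2, 10, 3, 4, 6, 12, 5, 14]
9>3: swap(3,9), hi=8 ⇒ [-5, 2, -7, 6, 13, -2, 10, 3, 4, 9, 12, 5, 14]
6>3: swap(3,8), hi=7 ⇒ [-5, 2, -7, 4, 13, -2, 10, 3, 6, 9, 12, 5, 14]
4>3: swap(3,7), hi=6 ⇒ [-5, 2, -7, 3, 13, -2, 10, 4, 6, 9, 12, 5, 14]
3=3: mid=4
13>3: swap(4,6), hi=5 ⇒ [-5, 2, -7, 3, 10, -2, 13, 4, 6, 9, 12, 5, 14]
10>3: swap(4,5), hi=4 ⇒ [-5, 2, -7, 3, -2, 10, 13, 4, 6, 9, 12, 5, 14]
-2<3: swap(3,4), lo=4 mid=5 ⇒ [-5, 2, -7, -2, 3, 10, 13, 4, 6, 9, 12, 5, 14]
done. lo=4 hi=4; A=[-5, 2, -7, -2, 3, 10, 13, 4, 6, 9, 12, 5, 14]

[-5, 2, -7, -2, 3, 10, 13, 4, 6, 9, 12, 5, 14]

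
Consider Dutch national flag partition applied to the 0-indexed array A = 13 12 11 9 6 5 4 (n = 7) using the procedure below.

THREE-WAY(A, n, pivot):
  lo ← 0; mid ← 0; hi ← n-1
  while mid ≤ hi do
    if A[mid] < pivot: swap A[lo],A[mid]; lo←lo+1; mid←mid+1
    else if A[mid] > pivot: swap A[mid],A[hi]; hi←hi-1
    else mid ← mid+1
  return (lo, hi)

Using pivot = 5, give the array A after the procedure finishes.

lo=0 mid=0 hi=6
13>5: swap(0,6), hi=5 ⇒ 4 12 11 9 6 5 13
4<5: swap(0,0), lo=1 mid=1 ⇒ 4 12 11 9 6 5 13
12>5: swap(1,5), hi=4 ⇒ 4 5 11 9 6 12 13
5=5: mid=2
11>5: swap(2,4), hi=3 ⇒ 4 5 6 9 11 12 13
6>5: swap(2,3), hi=2 ⇒ 4 5 9 6 11 12 13
9>5: swap(2,2), hi=1 ⇒ 4 5 9 6 11 12 13
done. lo=1 hi=1; A=4 5 9 6 11 12 13

4 5 9 6 11 12 13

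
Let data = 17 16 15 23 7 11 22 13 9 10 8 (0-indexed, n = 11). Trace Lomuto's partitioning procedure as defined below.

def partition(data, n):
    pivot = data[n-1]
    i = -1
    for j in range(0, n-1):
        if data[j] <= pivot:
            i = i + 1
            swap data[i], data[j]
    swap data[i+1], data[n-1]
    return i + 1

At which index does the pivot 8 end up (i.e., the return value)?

1

pivot = data[10] = 8; i = -1
j=0: data[0]=17 > 8 → no swap
j=1: data[1]=16 > 8 → no swap
j=2: data[2]=15 > 8 → no swap
j=3: data[3]=23 > 8 → no swap
j=4: data[4]=7 ≤ 8 → i=0, swap data[0],data[4] → 7 16 15 23 17 11 22 13 9 10 8
j=5: data[5]=11 > 8 → no swap
j=6: data[6]=22 > 8 → no swap
j=7: data[7]=13 > 8 → no swap
j=8: data[8]=9 > 8 → no swap
j=9: data[9]=10 > 8 → no swap
final swap data[1],data[10] → 7 8 15 23 17 11 22 13 9 10 16; return 1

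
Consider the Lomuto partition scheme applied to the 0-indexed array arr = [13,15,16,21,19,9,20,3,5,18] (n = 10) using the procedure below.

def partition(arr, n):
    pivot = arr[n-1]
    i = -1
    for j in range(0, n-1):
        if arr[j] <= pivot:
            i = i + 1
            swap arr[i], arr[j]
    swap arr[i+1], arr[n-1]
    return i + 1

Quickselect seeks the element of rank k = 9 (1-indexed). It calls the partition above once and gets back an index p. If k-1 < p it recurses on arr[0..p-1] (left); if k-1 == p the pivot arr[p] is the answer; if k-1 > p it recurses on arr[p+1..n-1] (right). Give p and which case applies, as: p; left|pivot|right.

pivot=18, i=-1
j=0: 13≤18, i=0, swap(0,0) ⇒ [13,15,16,21,19,9,20,3,5,18]
j=1: 15≤18, i=1, swap(1,1) ⇒ [13,15,16,21,19,9,20,3,5,18]
j=2: 16≤18, i=2, swap(2,2) ⇒ [13,15,16,21,19,9,20,3,5,18]
j=3: 21>18, skip
j=4: 19>18, skip
j=5: 9≤18, i=3, swap(3,5) ⇒ [13,15,16,9,19,21,20,3,5,18]
j=6: 20>18, skip
j=7: 3≤18, i=4, swap(4,7) ⇒ [13,15,16,9,3,21,20,19,5,18]
j=8: 5≤18, i=5, swap(5,8) ⇒ [13,15,16,9,3,5,20,19,21,18]
swap(6,9) ⇒ [13,15,16,9,3,5,18,19,21,20]; return 6
p = 6; k-1 = 8 > 6 ⇒ right

6; right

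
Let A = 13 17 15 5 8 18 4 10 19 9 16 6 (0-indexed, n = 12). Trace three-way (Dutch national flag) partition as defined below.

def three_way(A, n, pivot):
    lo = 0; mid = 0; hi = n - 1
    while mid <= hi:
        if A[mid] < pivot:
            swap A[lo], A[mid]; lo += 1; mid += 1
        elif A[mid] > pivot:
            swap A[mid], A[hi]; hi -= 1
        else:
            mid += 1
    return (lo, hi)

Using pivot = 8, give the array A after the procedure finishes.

pivot = 8; lo=0, mid=0, hi=11
A[mid]=13>8: swap A[0],A[11]; hi=10 → 6 17 15 5 8 18 4 10 19 9 16 13
A[mid]=6<8: swap A[0],A[0]; lo=1,mid=1 → 6 17 15 5 8 18 4 10 19 9 16 13
A[mid]=17>8: swap A[1],A[10]; hi=9 → 6 16 15 5 8 18 4 10 19 9 17 13
A[mid]=16>8: swap A[1],A[9]; hi=8 → 6 9 15 5 8 18 4 10 19 16 17 13
A[mid]=9>8: swap A[1],A[8]; hi=7 → 6 19 15 5 8 18 4 10 9 16 17 13
A[mid]=19>8: swap A[1],A[7]; hi=6 → 6 10 15 5 8 18 4 19 9 16 17 13
A[mid]=10>8: swap A[1],A[6]; hi=5 → 6 4 15 5 8 18 10 19 9 16 17 13
A[mid]=4<8: swap A[1],A[1]; lo=2,mid=2 → 6 4 15 5 8 18 10 19 9 16 17 13
A[mid]=15>8: swap A[2],A[5]; hi=4 → 6 4 18 5 8 15 10 19 9 16 17 13
A[mid]=18>8: swap A[2],A[4]; hi=3 → 6 4 8 5 18 15 10 19 9 16 17 13
A[mid]=8=8: mid=3
A[mid]=5<8: swap A[2],A[3]; lo=3,mid=4 → 6 4 5 8 18 15 10 19 9 16 17 13
end: lo=3, hi=3; A = 6 4 5 8 18 15 10 19 9 16 17 13

6 4 5 8 18 15 10 19 9 16 17 13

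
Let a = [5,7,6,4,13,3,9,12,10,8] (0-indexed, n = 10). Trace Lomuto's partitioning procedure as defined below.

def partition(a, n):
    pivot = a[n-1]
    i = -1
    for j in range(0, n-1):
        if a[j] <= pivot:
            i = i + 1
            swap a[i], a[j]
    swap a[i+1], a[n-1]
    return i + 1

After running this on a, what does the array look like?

pivot=8, i=-1
j=0: 5≤8, i=0, swap(0,0) ⇒ [5,7,6,4,13,3,9,12,10,8]
j=1: 7≤8, i=1, swap(1,1) ⇒ [5,7,6,4,13,3,9,12,10,8]
j=2: 6≤8, i=2, swap(2,2) ⇒ [5,7,6,4,13,3,9,12,10,8]
j=3: 4≤8, i=3, swap(3,3) ⇒ [5,7,6,4,13,3,9,12,10,8]
j=4: 13>8, skip
j=5: 3≤8, i=4, swap(4,5) ⇒ [5,7,6,4,3,13,9,12,10,8]
j=6: 9>8, skip
j=7: 12>8, skip
j=8: 10>8, skip
swap(5,9) ⇒ [5,7,6,4,3,8,9,12,10,13]; return 5

[5,7,6,4,3,8,9,12,10,13]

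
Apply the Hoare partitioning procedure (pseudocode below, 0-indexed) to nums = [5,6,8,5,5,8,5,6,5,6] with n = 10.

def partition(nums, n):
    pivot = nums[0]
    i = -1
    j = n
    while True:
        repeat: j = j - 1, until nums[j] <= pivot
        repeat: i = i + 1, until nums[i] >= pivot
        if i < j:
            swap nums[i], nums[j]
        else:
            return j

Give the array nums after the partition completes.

[5,5,5,5,8,8,6,6,5,6]

pivot = nums[0] = 5; i = -1, j = 10
j→8 (nums[8]=5≤5), i→0 (nums[0]=5≥5); i<j, swap → [5,6,8,5,5,8,5,6,5,6]
j→6 (nums[6]=5≤5), i→1 (nums[1]=6≥5); i<j, swap → [5,5,8,5,5,8,6,6,5,6]
j→4 (nums[4]=5≤5), i→2 (nums[2]=8≥5); i<j, swap → [5,5,5,5,8,8,6,6,5,6]
j→3, i→3; i≥j, return j=3. nums = [5,5,5,5,8,8,6,6,5,6]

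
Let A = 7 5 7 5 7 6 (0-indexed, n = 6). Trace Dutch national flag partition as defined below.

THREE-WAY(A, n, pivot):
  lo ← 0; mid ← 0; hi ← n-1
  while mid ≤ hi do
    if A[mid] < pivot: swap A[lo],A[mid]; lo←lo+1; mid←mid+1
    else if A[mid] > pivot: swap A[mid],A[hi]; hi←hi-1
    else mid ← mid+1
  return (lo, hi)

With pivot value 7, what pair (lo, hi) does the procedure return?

pivot = 7; lo=0, mid=0, hi=5
A[mid]=7=7: mid=1
A[mid]=5<7: swap A[0],A[1]; lo=1,mid=2 → 5 7 7 5 7 6
A[mid]=7=7: mid=3
A[mid]=5<7: swap A[1],A[3]; lo=2,mid=4 → 5 5 7 7 7 6
A[mid]=7=7: mid=5
A[mid]=6<7: swap A[2],A[5]; lo=3,mid=6 → 5 5 6 7 7 7
end: lo=3, hi=5; A = 5 5 6 7 7 7

(3, 5)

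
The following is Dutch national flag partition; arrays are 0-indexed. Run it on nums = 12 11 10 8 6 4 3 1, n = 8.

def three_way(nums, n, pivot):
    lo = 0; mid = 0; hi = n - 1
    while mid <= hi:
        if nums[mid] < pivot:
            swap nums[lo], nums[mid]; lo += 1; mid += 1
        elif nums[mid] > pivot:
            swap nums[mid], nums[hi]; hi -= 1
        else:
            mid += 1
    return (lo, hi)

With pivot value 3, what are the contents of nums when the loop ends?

1 3 8 6 4 10 11 12

lo=0 mid=0 hi=7
12>3: swap(0,7), hi=6 ⇒ 1 11 10 8 6 4 3 12
1<3: swap(0,0), lo=1 mid=1 ⇒ 1 11 10 8 6 4 3 12
11>3: swap(1,6), hi=5 ⇒ 1 3 10 8 6 4 11 12
3=3: mid=2
10>3: swap(2,5), hi=4 ⇒ 1 3 4 8 6 10 11 12
4>3: swap(2,4), hi=3 ⇒ 1 3 6 8 4 10 11 12
6>3: swap(2,3), hi=2 ⇒ 1 3 8 6 4 10 11 12
8>3: swap(2,2), hi=1 ⇒ 1 3 8 6 4 10 11 12
done. lo=1 hi=1; nums=1 3 8 6 4 10 11 12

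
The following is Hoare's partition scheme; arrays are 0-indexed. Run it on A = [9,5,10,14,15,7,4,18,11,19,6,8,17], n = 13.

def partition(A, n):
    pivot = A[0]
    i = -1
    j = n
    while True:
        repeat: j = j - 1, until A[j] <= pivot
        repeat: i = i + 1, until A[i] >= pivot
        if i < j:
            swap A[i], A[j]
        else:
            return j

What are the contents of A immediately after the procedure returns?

[8,5,6,4,7,15,14,18,11,19,10,9,17]

pivot=9
j stops at 11 (8), i stops at 0 (9); swap ⇒ [8,5,10,14,15,7,4,18,11,19,6,9,17]
j stops at 10 (6), i stops at 2 (10); swap ⇒ [8,5,6,14,15,7,4,18,11,19,10,9,17]
j stops at 6 (4), i stops at 3 (14); swap ⇒ [8,5,6,4,15,7,14,18,11,19,10,9,17]
j stops at 5 (7), i stops at 4 (15); swap ⇒ [8,5,6,4,7,15,14,18,11,19,10,9,17]
j stops at 4, i stops at 5; i≥j ⇒ return 4. A=[8,5,6,4,7,15,14,18,11,19,10,9,17]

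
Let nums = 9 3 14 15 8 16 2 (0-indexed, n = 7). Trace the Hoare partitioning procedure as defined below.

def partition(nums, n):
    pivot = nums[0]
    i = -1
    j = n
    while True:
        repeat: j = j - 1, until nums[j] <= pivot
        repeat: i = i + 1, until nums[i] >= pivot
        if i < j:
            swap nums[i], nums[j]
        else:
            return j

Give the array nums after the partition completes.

pivot=9
j stops at 6 (2), i stops at 0 (9); swap ⇒ 2 3 14 15 8 16 9
j stops at 4 (8), i stops at 2 (14); swap ⇒ 2 3 8 15 14 16 9
j stops at 2, i stops at 3; i≥j ⇒ return 2. nums=2 3 8 15 14 16 9

2 3 8 15 14 16 9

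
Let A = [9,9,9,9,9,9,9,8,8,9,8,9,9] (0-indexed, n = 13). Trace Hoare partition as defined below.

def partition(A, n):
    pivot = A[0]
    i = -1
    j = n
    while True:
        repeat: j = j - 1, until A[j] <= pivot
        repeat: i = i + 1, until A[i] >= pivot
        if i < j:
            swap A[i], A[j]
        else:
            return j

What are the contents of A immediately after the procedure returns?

pivot = A[0] = 9; i = -1, j = 13
j→12 (A[12]=9≤9), i→0 (A[0]=9≥9); i<j, swap → [9,9,9,9,9,9,9,8,8,9,8,9,9]
j→11 (A[11]=9≤9), i→1 (A[1]=9≥9); i<j, swap → [9,9,9,9,9,9,9,8,8,9,8,9,9]
j→10 (A[10]=8≤9), i→2 (A[2]=9≥9); i<j, swap → [9,9,8,9,9,9,9,8,8,9,9,9,9]
j→9 (A[9]=9≤9), i→3 (A[3]=9≥9); i<j, swap → [9,9,8,9,9,9,9,8,8,9,9,9,9]
j→8 (A[8]=8≤9), i→4 (A[4]=9≥9); i<j, swap → [9,9,8,9,8,9,9,8,9,9,9,9,9]
j→7 (A[7]=8≤9), i→5 (A[5]=9≥9); i<j, swap → [9,9,8,9,8,8,9,9,9,9,9,9,9]
j→6, i→6; i≥j, return j=6. A = [9,9,8,9,8,8,9,9,9,9,9,9,9]

[9,9,8,9,8,8,9,9,9,9,9,9,9]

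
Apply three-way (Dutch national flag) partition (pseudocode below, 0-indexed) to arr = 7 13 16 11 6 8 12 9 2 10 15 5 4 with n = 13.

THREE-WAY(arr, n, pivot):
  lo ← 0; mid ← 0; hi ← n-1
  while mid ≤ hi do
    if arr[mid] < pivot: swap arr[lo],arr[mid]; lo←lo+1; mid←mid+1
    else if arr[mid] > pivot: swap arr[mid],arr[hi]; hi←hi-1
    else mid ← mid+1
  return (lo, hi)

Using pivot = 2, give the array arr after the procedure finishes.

lo=0 mid=0 hi=12
7>2: swap(0,12), hi=11 ⇒ 4 13 16 11 6 8 12 9 2 10 15 5 7
4>2: swap(0,11), hi=10 ⇒ 5 13 16 11 6 8 12 9 2 10 15 4 7
5>2: swap(0,10), hi=9 ⇒ 15 13 16 11 6 8 12 9 2 10 5 4 7
15>2: swap(0,9), hi=8 ⇒ 10 13 16 11 6 8 12 9 2 15 5 4 7
10>2: swap(0,8), hi=7 ⇒ 2 13 16 11 6 8 12 9 10 15 5 4 7
2=2: mid=1
13>2: swap(1,7), hi=6 ⇒ 2 9 16 11 6 8 12 13 10 15 5 4 7
9>2: swap(1,6), hi=5 ⇒ 2 12 16 11 6 8 9 13 10 15 5 4 7
12>2: swap(1,5), hi=4 ⇒ 2 8 16 11 6 12 9 13 10 15 5 4 7
8>2: swap(1,4), hi=3 ⇒ 2 6 16 11 8 12 9 13 10 15 5 4 7
6>2: swap(1,3), hi=2 ⇒ 2 11 16 6 8 12 9 13 10 15 5 4 7
11>2: swap(1,2), hi=1 ⇒ 2 16 11 6 8 12 9 13 10 15 5 4 7
16>2: swap(1,1), hi=0 ⇒ 2 16 11 6 8 12 9 13 10 15 5 4 7
done. lo=0 hi=0; arr=2 16 11 6 8 12 9 13 10 15 5 4 7

2 16 11 6 8 12 9 13 10 15 5 4 7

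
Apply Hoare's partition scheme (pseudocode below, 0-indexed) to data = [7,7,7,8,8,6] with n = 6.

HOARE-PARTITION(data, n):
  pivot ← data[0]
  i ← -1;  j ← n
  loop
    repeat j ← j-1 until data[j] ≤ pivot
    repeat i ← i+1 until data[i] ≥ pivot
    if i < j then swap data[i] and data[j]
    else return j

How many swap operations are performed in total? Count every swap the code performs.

pivot=7
j stops at 5 (6), i stops at 0 (7); swap ⇒ [6,7,7,8,8,7]
j stops at 2 (7), i stops at 1 (7); swap ⇒ [6,7,7,8,8,7]
j stops at 1, i stops at 2; i≥j ⇒ return 1. data=[6,7,7,8,8,7]

2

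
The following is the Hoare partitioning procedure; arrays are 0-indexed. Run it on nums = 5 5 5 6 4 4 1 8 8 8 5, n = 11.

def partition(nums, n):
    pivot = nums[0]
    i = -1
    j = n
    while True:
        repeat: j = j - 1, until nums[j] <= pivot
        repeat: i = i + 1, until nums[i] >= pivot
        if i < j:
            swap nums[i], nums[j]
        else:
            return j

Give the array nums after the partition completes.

5 1 4 4 6 5 5 8 8 8 5

pivot=5
j stops at 10 (5), i stops at 0 (5); swap ⇒ 5 5 5 6 4 4 1 8 8 8 5
j stops at 6 (1), i stops at 1 (5); swap ⇒ 5 1 5 6 4 4 5 8 8 8 5
j stops at 5 (4), i stops at 2 (5); swap ⇒ 5 1 4 6 4 5 5 8 8 8 5
j stops at 4 (4), i stops at 3 (6); swap ⇒ 5 1 4 4 6 5 5 8 8 8 5
j stops at 3, i stops at 4; i≥j ⇒ return 3. nums=5 1 4 4 6 5 5 8 8 8 5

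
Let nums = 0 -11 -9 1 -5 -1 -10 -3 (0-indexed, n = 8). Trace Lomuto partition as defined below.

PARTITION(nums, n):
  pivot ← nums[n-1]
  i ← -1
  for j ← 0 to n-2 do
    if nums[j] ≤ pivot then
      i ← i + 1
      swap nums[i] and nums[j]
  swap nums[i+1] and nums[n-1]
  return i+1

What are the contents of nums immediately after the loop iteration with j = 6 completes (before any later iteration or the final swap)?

pivot = nums[7] = -3; i = -1
j=0: nums[0]=0 > -3 → no swap
j=1: nums[1]=-11 ≤ -3 → i=0, swap nums[0],nums[1] → -11 0 -9 1 -5 -1 -10 -3
j=2: nums[2]=-9 ≤ -3 → i=1, swap nums[1],nums[2] → -11 -9 0 1 -5 -1 -10 -3
j=3: nums[3]=1 > -3 → no swap
j=4: nums[4]=-5 ≤ -3 → i=2, swap nums[2],nums[4] → -11 -9 -5 1 0 -1 -10 -3
j=5: nums[5]=-1 > -3 → no swap
j=6: nums[6]=-10 ≤ -3 → i=3, swap nums[3],nums[6] → -11 -9 -5 -10 0 -1 1 -3
(after j=6) nums = -11 -9 -5 -10 0 -1 1 -3

-11 -9 -5 -10 0 -1 1 -3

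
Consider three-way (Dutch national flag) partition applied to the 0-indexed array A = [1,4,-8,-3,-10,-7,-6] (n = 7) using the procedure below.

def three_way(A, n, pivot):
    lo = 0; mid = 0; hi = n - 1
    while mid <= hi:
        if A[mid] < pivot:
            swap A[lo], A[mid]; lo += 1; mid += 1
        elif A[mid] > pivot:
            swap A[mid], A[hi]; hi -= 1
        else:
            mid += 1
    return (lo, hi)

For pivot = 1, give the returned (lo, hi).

(5, 5)

lo=0 mid=0 hi=6
1=1: mid=1
4>1: swap(1,6), hi=5 ⇒ [1,-6,-8,-3,-10,-7,4]
-6<1: swap(0,1), lo=1 mid=2 ⇒ [-6,1,-8,-3,-10,-7,4]
-8<1: swap(1,2), lo=2 mid=3 ⇒ [-6,-8,1,-3,-10,-7,4]
-3<1: swap(2,3), lo=3 mid=4 ⇒ [-6,-8,-3,1,-10,-7,4]
-10<1: swap(3,4), lo=4 mid=5 ⇒ [-6,-8,-3,-10,1,-7,4]
-7<1: swap(4,5), lo=5 mid=6 ⇒ [-6,-8,-3,-10,-7,1,4]
done. lo=5 hi=5; A=[-6,-8,-3,-10,-7,1,4]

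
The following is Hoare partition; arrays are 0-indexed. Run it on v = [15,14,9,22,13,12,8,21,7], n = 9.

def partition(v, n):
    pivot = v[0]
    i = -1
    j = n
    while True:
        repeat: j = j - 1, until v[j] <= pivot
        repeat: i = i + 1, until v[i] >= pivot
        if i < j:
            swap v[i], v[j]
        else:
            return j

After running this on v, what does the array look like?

pivot = v[0] = 15; i = -1, j = 9
j→8 (v[8]=7≤15), i→0 (v[0]=15≥15); i<j, swap → [7,14,9,22,13,12,8,21,15]
j→6 (v[6]=8≤15), i→3 (v[3]=22≥15); i<j, swap → [7,14,9,8,13,12,22,21,15]
j→5, i→6; i≥j, return j=5. v = [7,14,9,8,13,12,22,21,15]

[7,14,9,8,13,12,22,21,15]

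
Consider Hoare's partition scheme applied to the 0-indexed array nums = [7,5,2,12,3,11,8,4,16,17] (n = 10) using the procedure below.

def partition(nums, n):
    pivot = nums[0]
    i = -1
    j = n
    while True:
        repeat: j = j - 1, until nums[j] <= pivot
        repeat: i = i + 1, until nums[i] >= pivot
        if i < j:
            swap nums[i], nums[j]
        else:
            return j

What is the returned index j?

3

pivot=7
j stops at 7 (4), i stops at 0 (7); swap ⇒ [4,5,2,12,3,11,8,7,16,17]
j stops at 4 (3), i stops at 3 (12); swap ⇒ [4,5,2,3,12,11,8,7,16,17]
j stops at 3, i stops at 4; i≥j ⇒ return 3. nums=[4,5,2,3,12,11,8,7,16,17]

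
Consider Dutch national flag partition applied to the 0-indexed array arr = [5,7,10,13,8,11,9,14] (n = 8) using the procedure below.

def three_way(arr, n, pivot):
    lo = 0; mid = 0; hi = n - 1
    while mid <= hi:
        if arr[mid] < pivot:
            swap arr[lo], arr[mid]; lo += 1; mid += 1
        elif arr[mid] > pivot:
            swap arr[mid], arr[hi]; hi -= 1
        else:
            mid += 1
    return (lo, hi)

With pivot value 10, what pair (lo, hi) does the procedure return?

pivot = 10; lo=0, mid=0, hi=7
arr[mid]=5<10: swap arr[0],arr[0]; lo=1,mid=1 → [5,7,10,13,8,11,9,14]
arr[mid]=7<10: swap arr[1],arr[1]; lo=2,mid=2 → [5,7,10,13,8,11,9,14]
arr[mid]=10=10: mid=3
arr[mid]=13>10: swap arr[3],arr[7]; hi=6 → [5,7,10,14,8,11,9,13]
arr[mid]=14>10: swap arr[3],arr[6]; hi=5 → [5,7,10,9,8,11,14,13]
arr[mid]=9<10: swap arr[2],arr[3]; lo=3,mid=4 → [5,7,9,10,8,11,14,13]
arr[mid]=8<10: swap arr[3],arr[4]; lo=4,mid=5 → [5,7,9,8,10,11,14,13]
arr[mid]=11>10: swap arr[5],arr[5]; hi=4 → [5,7,9,8,10,11,14,13]
end: lo=4, hi=4; arr = [5,7,9,8,10,11,14,13]

(4, 4)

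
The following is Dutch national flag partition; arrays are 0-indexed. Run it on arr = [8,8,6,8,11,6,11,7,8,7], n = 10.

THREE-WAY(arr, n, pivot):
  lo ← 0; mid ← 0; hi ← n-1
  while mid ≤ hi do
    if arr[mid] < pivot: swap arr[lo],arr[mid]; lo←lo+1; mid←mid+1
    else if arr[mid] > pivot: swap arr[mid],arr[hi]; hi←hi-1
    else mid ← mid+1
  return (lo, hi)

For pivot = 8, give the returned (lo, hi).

pivot = 8; lo=0, mid=0, hi=9
arr[mid]=8=8: mid=1
arr[mid]=8=8: mid=2
arr[mid]=6<8: swap arr[0],arr[2]; lo=1,mid=3 → [6,8,8,8,11,6,11,7,8,7]
arr[mid]=8=8: mid=4
arr[mid]=11>8: swap arr[4],arr[9]; hi=8 → [6,8,8,8,7,6,11,7,8,11]
arr[mid]=7<8: swap arr[1],arr[4]; lo=2,mid=5 → [6,7,8,8,8,6,11,7,8,11]
arr[mid]=6<8: swap arr[2],arr[5]; lo=3,mid=6 → [6,7,6,8,8,8,11,7,8,11]
arr[mid]=11>8: swap arr[6],arr[8]; hi=7 → [6,7,6,8,8,8,8,7,11,11]
arr[mid]=8=8: mid=7
arr[mid]=7<8: swap arr[3],arr[7]; lo=4,mid=8 → [6,7,6,7,8,8,8,8,11,11]
end: lo=4, hi=7; arr = [6,7,6,7,8,8,8,8,11,11]

(4, 7)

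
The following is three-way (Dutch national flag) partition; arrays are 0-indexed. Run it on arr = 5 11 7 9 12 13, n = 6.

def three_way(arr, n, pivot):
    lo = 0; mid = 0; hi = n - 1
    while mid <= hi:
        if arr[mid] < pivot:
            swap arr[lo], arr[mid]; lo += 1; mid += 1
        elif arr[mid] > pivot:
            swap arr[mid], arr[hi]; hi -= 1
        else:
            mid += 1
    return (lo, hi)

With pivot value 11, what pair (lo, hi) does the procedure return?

(3, 3)

pivot = 11; lo=0, mid=0, hi=5
arr[mid]=5<11: swap arr[0],arr[0]; lo=1,mid=1 → 5 11 7 9 12 13
arr[mid]=11=11: mid=2
arr[mid]=7<11: swap arr[1],arr[2]; lo=2,mid=3 → 5 7 11 9 12 13
arr[mid]=9<11: swap arr[2],arr[3]; lo=3,mid=4 → 5 7 9 11 12 13
arr[mid]=12>11: swap arr[4],arr[5]; hi=4 → 5 7 9 11 13 12
arr[mid]=13>11: swap arr[4],arr[4]; hi=3 → 5 7 9 11 13 12
end: lo=3, hi=3; arr = 5 7 9 11 13 12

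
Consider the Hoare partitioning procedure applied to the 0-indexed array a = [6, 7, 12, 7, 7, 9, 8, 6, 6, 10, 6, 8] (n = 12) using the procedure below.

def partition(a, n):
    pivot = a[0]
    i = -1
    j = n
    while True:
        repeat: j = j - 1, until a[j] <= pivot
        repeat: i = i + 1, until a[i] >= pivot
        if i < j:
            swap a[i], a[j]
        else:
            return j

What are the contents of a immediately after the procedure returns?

pivot = a[0] = 6; i = -1, j = 12
j→10 (a[10]=6≤6), i→0 (a[0]=6≥6); i<j, swap → [6, 7, 12, 7, 7, 9, 8, 6, 6, 10, 6, 8]
j→8 (a[8]=6≤6), i→1 (a[1]=7≥6); i<j, swap → [6, 6, 12, 7, 7, 9, 8, 6, 7, 10, 6, 8]
j→7 (a[7]=6≤6), i→2 (a[2]=12≥6); i<j, swap → [6, 6, 6, 7, 7, 9, 8, 12, 7, 10, 6, 8]
j→2, i→3; i≥j, return j=2. a = [6, 6, 6, 7, 7, 9, 8, 12, 7, 10, 6, 8]

[6, 6, 6, 7, 7, 9, 8, 12, 7, 10, 6, 8]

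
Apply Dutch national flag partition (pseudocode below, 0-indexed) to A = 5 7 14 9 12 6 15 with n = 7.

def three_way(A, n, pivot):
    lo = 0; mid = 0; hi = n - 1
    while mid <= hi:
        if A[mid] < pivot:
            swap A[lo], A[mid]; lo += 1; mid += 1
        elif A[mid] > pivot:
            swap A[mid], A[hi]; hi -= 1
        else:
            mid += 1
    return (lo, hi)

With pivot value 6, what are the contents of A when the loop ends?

5 6 9 12 14 15 7

pivot = 6; lo=0, mid=0, hi=6
A[mid]=5<6: swap A[0],A[0]; lo=1,mid=1 → 5 7 14 9 12 6 15
A[mid]=7>6: swap A[1],A[6]; hi=5 → 5 15 14 9 12 6 7
A[mid]=15>6: swap A[1],A[5]; hi=4 → 5 6 14 9 12 15 7
A[mid]=6=6: mid=2
A[mid]=14>6: swap A[2],A[4]; hi=3 → 5 6 12 9 14 15 7
A[mid]=12>6: swap A[2],A[3]; hi=2 → 5 6 9 12 14 15 7
A[mid]=9>6: swap A[2],A[2]; hi=1 → 5 6 9 12 14 15 7
end: lo=1, hi=1; A = 5 6 9 12 14 15 7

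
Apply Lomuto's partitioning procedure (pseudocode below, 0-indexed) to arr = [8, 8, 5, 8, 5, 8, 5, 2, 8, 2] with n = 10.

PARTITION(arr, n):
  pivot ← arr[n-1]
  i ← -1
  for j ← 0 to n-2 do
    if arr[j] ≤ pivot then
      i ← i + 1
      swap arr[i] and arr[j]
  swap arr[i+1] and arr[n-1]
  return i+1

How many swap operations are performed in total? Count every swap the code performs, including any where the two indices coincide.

2

pivot = arr[9] = 2; i = -1
j=0: arr[0]=8 > 2 → no swap
j=1: arr[1]=8 > 2 → no swap
j=2: arr[2]=5 > 2 → no swap
j=3: arr[3]=8 > 2 → no swap
j=4: arr[4]=5 > 2 → no swap
j=5: arr[5]=8 > 2 → no swap
j=6: arr[6]=5 > 2 → no swap
j=7: arr[7]=2 ≤ 2 → i=0, swap arr[0],arr[7] → [2, 8, 5, 8, 5, 8, 5, 8, 8, 2]
j=8: arr[8]=8 > 2 → no swap
final swap arr[1],arr[9] → [2, 2, 5, 8, 5, 8, 5, 8, 8, 8]; return 1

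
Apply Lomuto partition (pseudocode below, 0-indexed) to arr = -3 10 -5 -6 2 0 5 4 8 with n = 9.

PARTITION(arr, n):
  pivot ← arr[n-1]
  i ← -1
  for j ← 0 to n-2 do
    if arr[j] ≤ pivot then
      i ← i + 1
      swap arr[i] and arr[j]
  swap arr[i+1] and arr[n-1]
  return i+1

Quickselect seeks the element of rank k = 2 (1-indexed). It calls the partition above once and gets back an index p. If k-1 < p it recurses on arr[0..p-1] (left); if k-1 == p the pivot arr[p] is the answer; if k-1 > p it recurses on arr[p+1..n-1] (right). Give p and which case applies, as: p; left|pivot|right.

7; left

pivot = arr[8] = 8; i = -1
j=0: arr[0]=-3 ≤ 8 → i=0, swap arr[0],arr[0] (no change) → -3 10 -5 -6 2 0 5 4 8
j=1: arr[1]=10 > 8 → no swap
j=2: arr[2]=-5 ≤ 8 → i=1, swap arr[1],arr[2] → -3 -5 10 -6 2 0 5 4 8
j=3: arr[3]=-6 ≤ 8 → i=2, swap arr[2],arr[3] → -3 -5 -6 10 2 0 5 4 8
j=4: arr[4]=2 ≤ 8 → i=3, swap arr[3],arr[4] → -3 -5 -6 2 10 0 5 4 8
j=5: arr[5]=0 ≤ 8 → i=4, swap arr[4],arr[5] → -3 -5 -6 2 0 10 5 4 8
j=6: arr[6]=5 ≤ 8 → i=5, swap arr[5],arr[6] → -3 -5 -6 2 0 5 10 4 8
j=7: arr[7]=4 ≤ 8 → i=6, swap arr[6],arr[7] → -3 -5 -6 2 0 5 4 10 8
final swap arr[7],arr[8] → -3 -5 -6 2 0 5 4 8 10; return 7
p = 7; k-1 = 1 < 7 ⇒ left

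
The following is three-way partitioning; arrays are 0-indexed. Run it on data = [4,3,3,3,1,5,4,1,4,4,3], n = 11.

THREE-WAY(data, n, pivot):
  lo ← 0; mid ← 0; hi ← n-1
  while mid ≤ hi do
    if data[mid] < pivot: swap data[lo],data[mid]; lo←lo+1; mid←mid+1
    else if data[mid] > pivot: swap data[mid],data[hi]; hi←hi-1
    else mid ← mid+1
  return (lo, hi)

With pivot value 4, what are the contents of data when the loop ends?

[3,3,3,1,3,1,4,4,4,4,5]

pivot = 4; lo=0, mid=0, hi=10
data[mid]=4=4: mid=1
data[mid]=3<4: swap data[0],data[1]; lo=1,mid=2 → [3,4,3,3,1,5,4,1,4,4,3]
data[mid]=3<4: swap data[1],data[2]; lo=2,mid=3 → [3,3,4,3,1,5,4,1,4,4,3]
data[mid]=3<4: swap data[2],data[3]; lo=3,mid=4 → [3,3,3,4,1,5,4,1,4,4,3]
data[mid]=1<4: swap data[3],data[4]; lo=4,mid=5 → [3,3,3,1,4,5,4,1,4,4,3]
data[mid]=5>4: swap data[5],data[10]; hi=9 → [3,3,3,1,4,3,4,1,4,4,5]
data[mid]=3<4: swap data[4],data[5]; lo=5,mid=6 → [3,3,3,1,3,4,4,1,4,4,5]
data[mid]=4=4: mid=7
data[mid]=1<4: swap data[5],data[7]; lo=6,mid=8 → [3,3,3,1,3,1,4,4,4,4,5]
data[mid]=4=4: mid=9
data[mid]=4=4: mid=10
end: lo=6, hi=9; data = [3,3,3,1,3,1,4,4,4,4,5]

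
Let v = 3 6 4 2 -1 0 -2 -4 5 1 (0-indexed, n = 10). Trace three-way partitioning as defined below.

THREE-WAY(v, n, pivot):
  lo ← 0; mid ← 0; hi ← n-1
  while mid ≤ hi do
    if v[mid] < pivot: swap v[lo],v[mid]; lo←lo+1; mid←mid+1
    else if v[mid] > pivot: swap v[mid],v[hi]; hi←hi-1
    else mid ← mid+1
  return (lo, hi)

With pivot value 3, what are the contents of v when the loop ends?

1 -4 2 -1 0 -2 3 5 4 6

pivot = 3; lo=0, mid=0, hi=9
v[mid]=3=3: mid=1
v[mid]=6>3: swap v[1],v[9]; hi=8 → 3 1 4 2 -1 0 -2 -4 5 6
v[mid]=1<3: swap v[0],v[1]; lo=1,mid=2 → 1 3 4 2 -1 0 -2 -4 5 6
v[mid]=4>3: swap v[2],v[8]; hi=7 → 1 3 5 2 -1 0 -2 -4 4 6
v[mid]=5>3: swap v[2],v[7]; hi=6 → 1 3 -4 2 -1 0 -2 5 4 6
v[mid]=-4<3: swap v[1],v[2]; lo=2,mid=3 → 1 -4 3 2 -1 0 -2 5 4 6
v[mid]=2<3: swap v[2],v[3]; lo=3,mid=4 → 1 -4 2 3 -1 0 -2 5 4 6
v[mid]=-1<3: swap v[3],v[4]; lo=4,mid=5 → 1 -4 2 -1 3 0 -2 5 4 6
v[mid]=0<3: swap v[4],v[5]; lo=5,mid=6 → 1 -4 2 -1 0 3 -2 5 4 6
v[mid]=-2<3: swap v[5],v[6]; lo=6,mid=7 → 1 -4 2 -1 0 -2 3 5 4 6
end: lo=6, hi=6; v = 1 -4 2 -1 0 -2 3 5 4 6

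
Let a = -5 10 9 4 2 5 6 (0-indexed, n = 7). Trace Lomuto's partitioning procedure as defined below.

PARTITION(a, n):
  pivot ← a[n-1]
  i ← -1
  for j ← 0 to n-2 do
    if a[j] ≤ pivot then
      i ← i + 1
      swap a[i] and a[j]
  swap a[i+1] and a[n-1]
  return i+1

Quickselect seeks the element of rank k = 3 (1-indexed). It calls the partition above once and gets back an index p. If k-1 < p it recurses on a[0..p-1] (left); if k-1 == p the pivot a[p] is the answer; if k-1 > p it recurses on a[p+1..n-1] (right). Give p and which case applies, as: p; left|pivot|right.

4; left

pivot = a[6] = 6; i = -1
j=0: a[0]=-5 ≤ 6 → i=0, swap a[0],a[0] (no change) → -5 10 9 4 2 5 6
j=1: a[1]=10 > 6 → no swap
j=2: a[2]=9 > 6 → no swap
j=3: a[3]=4 ≤ 6 → i=1, swap a[1],a[3] → -5 4 9 10 2 5 6
j=4: a[4]=2 ≤ 6 → i=2, swap a[2],a[4] → -5 4 2 10 9 5 6
j=5: a[5]=5 ≤ 6 → i=3, swap a[3],a[5] → -5 4 2 5 9 10 6
final swap a[4],a[6] → -5 4 2 5 6 10 9; return 4
p = 4; k-1 = 2 < 4 ⇒ left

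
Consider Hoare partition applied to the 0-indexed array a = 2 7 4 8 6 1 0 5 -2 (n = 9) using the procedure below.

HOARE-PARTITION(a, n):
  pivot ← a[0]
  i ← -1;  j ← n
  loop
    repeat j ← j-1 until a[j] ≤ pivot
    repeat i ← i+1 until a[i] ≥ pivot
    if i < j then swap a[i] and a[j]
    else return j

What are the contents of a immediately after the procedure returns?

pivot = a[0] = 2; i = -1, j = 9
j→8 (a[8]=-2≤2), i→0 (a[0]=2≥2); i<j, swap → -2 7 4 8 6 1 0 5 2
j→6 (a[6]=0≤2), i→1 (a[1]=7≥2); i<j, swap → -2 0 4 8 6 1 7 5 2
j→5 (a[5]=1≤2), i→2 (a[2]=4≥2); i<j, swap → -2 0 1 8 6 4 7 5 2
j→2, i→3; i≥j, return j=2. a = -2 0 1 8 6 4 7 5 2

-2 0 1 8 6 4 7 5 2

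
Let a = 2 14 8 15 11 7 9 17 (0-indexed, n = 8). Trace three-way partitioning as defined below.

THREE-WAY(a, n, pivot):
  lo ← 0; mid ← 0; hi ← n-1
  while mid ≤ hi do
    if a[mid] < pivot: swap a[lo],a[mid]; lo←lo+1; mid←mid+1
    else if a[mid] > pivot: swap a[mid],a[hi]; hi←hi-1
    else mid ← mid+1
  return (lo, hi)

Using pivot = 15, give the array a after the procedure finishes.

pivot = 15; lo=0, mid=0, hi=7
a[mid]=2<15: swap a[0],a[0]; lo=1,mid=1 → 2 14 8 15 11 7 9 17
a[mid]=14<15: swap a[1],a[1]; lo=2,mid=2 → 2 14 8 15 11 7 9 17
a[mid]=8<15: swap a[2],a[2]; lo=3,mid=3 → 2 14 8 15 11 7 9 17
a[mid]=15=15: mid=4
a[mid]=11<15: swap a[3],a[4]; lo=4,mid=5 → 2 14 8 11 15 7 9 17
a[mid]=7<15: swap a[4],a[5]; lo=5,mid=6 → 2 14 8 11 7 15 9 17
a[mid]=9<15: swap a[5],a[6]; lo=6,mid=7 → 2 14 8 11 7 9 15 17
a[mid]=17>15: swap a[7],a[7]; hi=6 → 2 14 8 11 7 9 15 17
end: lo=6, hi=6; a = 2 14 8 11 7 9 15 17

2 14 8 11 7 9 15 17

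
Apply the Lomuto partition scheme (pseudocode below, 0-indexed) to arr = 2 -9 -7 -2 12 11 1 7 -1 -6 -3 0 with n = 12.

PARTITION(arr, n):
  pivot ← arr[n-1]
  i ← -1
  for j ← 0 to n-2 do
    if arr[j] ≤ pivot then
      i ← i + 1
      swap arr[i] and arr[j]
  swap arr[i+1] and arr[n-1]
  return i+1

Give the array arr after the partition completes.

pivot=0, i=-1
j=0: 2>0, skip
j=1: -9≤0, i=0, swap(0,1) ⇒ -9 2 -7 -2 12 11 1 7 -1 -6 -3 0
j=2: -7≤0, i=1, swap(1,2) ⇒ -9 -7 2 -2 12 11 1 7 -1 -6 -3 0
j=3: -2≤0, i=2, swap(2,3) ⇒ -9 -7 -2 2 12 11 1 7 -1 -6 -3 0
j=4: 12>0, skip
j=5: 11>0, skip
j=6: 1>0, skip
j=7: 7>0, skip
j=8: -1≤0, i=3, swap(3,8) ⇒ -9 -7 -2 -1 12 11 1 7 2 -6 -3 0
j=9: -6≤0, i=4, swap(4,9) ⇒ -9 -7 -2 -1 -6 11 1 7 2 12 -3 0
j=10: -3≤0, i=5, swap(5,10) ⇒ -9 -7 -2 -1 -6 -3 1 7 2 12 11 0
swap(6,11) ⇒ -9 -7 -2 -1 -6 -3 0 7 2 12 11 1; return 6

-9 -7 -2 -1 -6 -3 0 7 2 12 11 1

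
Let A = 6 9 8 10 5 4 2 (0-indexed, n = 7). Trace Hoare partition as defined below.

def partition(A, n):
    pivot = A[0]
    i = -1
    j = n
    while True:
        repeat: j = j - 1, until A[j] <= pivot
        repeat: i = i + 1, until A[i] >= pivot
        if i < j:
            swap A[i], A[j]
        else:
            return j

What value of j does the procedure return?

2

pivot=6
j stops at 6 (2), i stops at 0 (6); swap ⇒ 2 9 8 10 5 4 6
j stops at 5 (4), i stops at 1 (9); swap ⇒ 2 4 8 10 5 9 6
j stops at 4 (5), i stops at 2 (8); swap ⇒ 2 4 5 10 8 9 6
j stops at 2, i stops at 3; i≥j ⇒ return 2. A=2 4 5 10 8 9 6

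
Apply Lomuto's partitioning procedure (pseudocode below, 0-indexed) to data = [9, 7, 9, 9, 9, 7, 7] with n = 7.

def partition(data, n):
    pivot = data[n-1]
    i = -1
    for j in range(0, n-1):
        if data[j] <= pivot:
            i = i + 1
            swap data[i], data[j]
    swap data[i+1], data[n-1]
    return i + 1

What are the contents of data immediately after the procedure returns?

[7, 7, 7, 9, 9, 9, 9]

pivot=7, i=-1
j=0: 9>7, skip
j=1: 7≤7, i=0, swap(0,1) ⇒ [7, 9, 9, 9, 9, 7, 7]
j=2: 9>7, skip
j=3: 9>7, skip
j=4: 9>7, skip
j=5: 7≤7, i=1, swap(1,5) ⇒ [7, 7, 9, 9, 9, 9, 7]
swap(2,6) ⇒ [7, 7, 7, 9, 9, 9, 9]; return 2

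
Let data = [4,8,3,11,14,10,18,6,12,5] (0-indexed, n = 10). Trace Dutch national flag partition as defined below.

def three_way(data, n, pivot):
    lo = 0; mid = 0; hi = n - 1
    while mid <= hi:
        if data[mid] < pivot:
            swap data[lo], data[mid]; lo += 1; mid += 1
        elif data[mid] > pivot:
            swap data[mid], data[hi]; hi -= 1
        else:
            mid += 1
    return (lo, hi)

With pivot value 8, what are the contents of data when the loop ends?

pivot = 8; lo=0, mid=0, hi=9
data[mid]=4<8: swap data[0],data[0]; lo=1,mid=1 → [4,8,3,11,14,10,18,6,12,5]
data[mid]=8=8: mid=2
data[mid]=3<8: swap data[1],data[2]; lo=2,mid=3 → [4,3,8,11,14,10,18,6,12,5]
data[mid]=11>8: swap data[3],data[9]; hi=8 → [4,3,8,5,14,10,18,6,12,11]
data[mid]=5<8: swap data[2],data[3]; lo=3,mid=4 → [4,3,5,8,14,10,18,6,12,11]
data[mid]=14>8: swap data[4],data[8]; hi=7 → [4,3,5,8,12,10,18,6,14,11]
data[mid]=12>8: swap data[4],data[7]; hi=6 → [4,3,5,8,6,10,18,12,14,11]
data[mid]=6<8: swap data[3],data[4]; lo=4,mid=5 → [4,3,5,6,8,10,18,12,14,11]
data[mid]=10>8: swap data[5],data[6]; hi=5 → [4,3,5,6,8,18,10,12,14,11]
data[mid]=18>8: swap data[5],data[5]; hi=4 → [4,3,5,6,8,18,10,12,14,11]
end: lo=4, hi=4; data = [4,3,5,6,8,18,10,12,14,11]

[4,3,5,6,8,18,10,12,14,11]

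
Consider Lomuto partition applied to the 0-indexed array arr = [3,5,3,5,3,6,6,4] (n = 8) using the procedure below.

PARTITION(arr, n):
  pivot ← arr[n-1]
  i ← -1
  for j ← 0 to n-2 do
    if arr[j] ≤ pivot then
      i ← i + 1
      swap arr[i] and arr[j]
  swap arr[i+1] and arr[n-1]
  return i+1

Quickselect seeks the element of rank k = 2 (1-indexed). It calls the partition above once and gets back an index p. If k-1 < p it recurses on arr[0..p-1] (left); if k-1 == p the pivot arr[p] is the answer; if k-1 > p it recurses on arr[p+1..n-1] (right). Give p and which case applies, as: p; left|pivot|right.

3; left

pivot=4, i=-1
j=0: 3≤4, i=0, swap(0,0) ⇒ [3,5,3,5,3,6,6,4]
j=1: 5>4, skip
j=2: 3≤4, i=1, swap(1,2) ⇒ [3,3,5,5,3,6,6,4]
j=3: 5>4, skip
j=4: 3≤4, i=2, swap(2,4) ⇒ [3,3,3,5,5,6,6,4]
j=5: 6>4, skip
j=6: 6>4, skip
swap(3,7) ⇒ [3,3,3,4,5,6,6,5]; return 3
p = 3; k-1 = 1 < 3 ⇒ left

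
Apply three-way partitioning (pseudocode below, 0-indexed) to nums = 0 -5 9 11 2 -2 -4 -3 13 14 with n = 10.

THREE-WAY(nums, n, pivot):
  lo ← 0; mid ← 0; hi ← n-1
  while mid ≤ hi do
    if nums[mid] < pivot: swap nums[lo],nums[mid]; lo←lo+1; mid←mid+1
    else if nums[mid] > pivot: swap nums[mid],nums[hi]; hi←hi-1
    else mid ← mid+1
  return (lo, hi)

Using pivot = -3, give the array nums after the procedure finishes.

-5 -4 -3 2 -2 11 9 13 14 0

lo=0 mid=0 hi=9
0>-3: swap(0,9), hi=8 ⇒ 14 -5 9 11 2 -2 -4 -3 13 0
14>-3: swap(0,8), hi=7 ⇒ 13 -5 9 11 2 -2 -4 -3 14 0
13>-3: swap(0,7), hi=6 ⇒ -3 -5 9 11 2 -2 -4 13 14 0
-3=-3: mid=1
-5<-3: swap(0,1), lo=1 mid=2 ⇒ -5 -3 9 11 2 -2 -4 13 14 0
9>-3: swap(2,6), hi=5 ⇒ -5 -3 -4 11 2 -2 9 13 14 0
-4<-3: swap(1,2), lo=2 mid=3 ⇒ -5 -4 -3 11 2 -2 9 13 14 0
11>-3: swap(3,5), hi=4 ⇒ -5 -4 -3 -2 2 11 9 13 14 0
-2>-3: swap(3,4), hi=3 ⇒ -5 -4 -3 2 -2 11 9 13 14 0
2>-3: swap(3,3), hi=2 ⇒ -5 -4 -3 2 -2 11 9 13 14 0
done. lo=2 hi=2; nums=-5 -4 -3 2 -2 11 9 13 14 0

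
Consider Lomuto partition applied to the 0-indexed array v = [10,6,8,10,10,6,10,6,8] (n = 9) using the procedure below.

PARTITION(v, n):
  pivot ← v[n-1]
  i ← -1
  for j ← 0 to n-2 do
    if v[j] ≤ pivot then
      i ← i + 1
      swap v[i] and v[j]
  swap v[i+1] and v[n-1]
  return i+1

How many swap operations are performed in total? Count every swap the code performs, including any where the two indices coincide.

5

pivot=8, i=-1
j=0: 10>8, skip
j=1: 6≤8, i=0, swap(0,1) ⇒ [6,10,8,10,10,6,10,6,8]
j=2: 8≤8, i=1, swap(1,2) ⇒ [6,8,10,10,10,6,10,6,8]
j=3: 10>8, skip
j=4: 10>8, skip
j=5: 6≤8, i=2, swap(2,5) ⇒ [6,8,6,10,10,10,10,6,8]
j=6: 10>8, skip
j=7: 6≤8, i=3, swap(3,7) ⇒ [6,8,6,6,10,10,10,10,8]
swap(4,8) ⇒ [6,8,6,6,8,10,10,10,10]; return 4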